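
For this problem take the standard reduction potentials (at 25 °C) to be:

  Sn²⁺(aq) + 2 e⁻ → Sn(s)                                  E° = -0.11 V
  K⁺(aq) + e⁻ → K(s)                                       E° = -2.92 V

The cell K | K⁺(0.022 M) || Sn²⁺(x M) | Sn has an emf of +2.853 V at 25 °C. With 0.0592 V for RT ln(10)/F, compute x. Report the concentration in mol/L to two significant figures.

0.014 M

Sn²⁺/Sn is the cathode, K⁺/K the anode: E°cell = +2.81 V, n = 2.
Overall reaction: Sn²⁺(aq) + 2 K(s) → Sn(s) + 2 K⁺(aq); Q = [K⁺]^2/[Sn²⁺]^1.
From E = E° − (0.0592/n) log Q: log Q = (E° − E)·n/0.0592 = (+2.81 − (+2.853))·2/0.0592 = -1.4527.
So 1·log[Sn²⁺] = 2·log(0.022) − log Q = -3.3152 − (-1.4527) = -1.8625; [Sn²⁺] = 10^(-1.8625) ≈ 0.014 M.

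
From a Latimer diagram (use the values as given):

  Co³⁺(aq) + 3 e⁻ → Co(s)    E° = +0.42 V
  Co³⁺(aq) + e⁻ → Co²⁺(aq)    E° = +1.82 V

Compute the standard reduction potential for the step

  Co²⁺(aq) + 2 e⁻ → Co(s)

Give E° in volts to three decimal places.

-0.280 V

Sequential free energies add, so n₃E°₃ = n₁E°₁ + n₂E°₂.
With n₃ = 3, and the known step contributing 1×(+1.82) V, the unknown satisfies 2·E° = 3×(+0.42) − 1×(+1.82) = -0.560.
E° = -0.560 / 2 = -0.280 V.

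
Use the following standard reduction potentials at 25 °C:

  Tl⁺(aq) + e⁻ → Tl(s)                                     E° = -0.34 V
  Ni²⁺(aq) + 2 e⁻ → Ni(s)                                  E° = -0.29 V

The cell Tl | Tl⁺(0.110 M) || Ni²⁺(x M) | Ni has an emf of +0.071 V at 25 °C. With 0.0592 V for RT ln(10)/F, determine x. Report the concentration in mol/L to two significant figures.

0.062 M

Ni²⁺/Ni is the cathode, Tl⁺/Tl the anode: E°cell = +0.05 V, n = 2.
Overall reaction: Ni²⁺(aq) + 2 Tl(s) → Ni(s) + 2 Tl⁺(aq); Q = [Tl⁺]^2/[Ni²⁺]^1.
From E = E° − (0.0592/n) log Q: log Q = (E° − E)·n/0.0592 = (+0.05 − (+0.071))·2/0.0592 = -0.7095.
So 1·log[Ni²⁺] = 2·log(0.11) − log Q = -1.9172 − (-0.7095) = -1.2077; [Ni²⁺] = 10^(-1.2077) ≈ 0.062 M.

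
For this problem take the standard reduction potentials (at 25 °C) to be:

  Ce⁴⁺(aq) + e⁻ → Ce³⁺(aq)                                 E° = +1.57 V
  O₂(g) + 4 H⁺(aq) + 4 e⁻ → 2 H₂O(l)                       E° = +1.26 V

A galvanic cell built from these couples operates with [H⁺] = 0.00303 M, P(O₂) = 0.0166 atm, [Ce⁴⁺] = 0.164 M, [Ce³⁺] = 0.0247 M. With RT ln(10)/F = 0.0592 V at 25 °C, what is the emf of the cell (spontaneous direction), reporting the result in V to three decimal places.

Ce⁴⁺/Ce³⁺ is the cathode (higher E°), O₂/H₂O the anode: E°cell = +1.57 − (+1.26) = +0.31 V, n = 4.
Overall: 4 Ce⁴⁺(aq) + 2 H₂O(l) → 4 Ce³⁺(aq) + O₂(g) + 4 H⁺(aq)
Q = [Ce³⁺]^4·P(O₂)·[H⁺]^4 / ([Ce⁴⁺]^4); log Q = -15.143.
E = E° − (0.0592/n) log Q = +0.31 − (0.0592/4)(-15.143) = +0.534 V.

+0.534 V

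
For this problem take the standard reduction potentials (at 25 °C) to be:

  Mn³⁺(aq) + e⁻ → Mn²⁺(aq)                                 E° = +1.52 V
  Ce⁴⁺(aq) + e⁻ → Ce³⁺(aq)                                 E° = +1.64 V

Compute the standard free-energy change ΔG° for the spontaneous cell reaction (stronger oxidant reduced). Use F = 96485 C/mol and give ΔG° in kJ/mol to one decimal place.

Ce⁴⁺/Ce³⁺ (E° = +1.64 V) is the cathode; Mn³⁺/Mn²⁺ (E° = +1.52 V) is the anode, so E°cell = +0.12 V.
Balancing electrons gives n = 1 (lcm of 1 and 1).
ΔG° = −nFE° = −(1)(96485)(+0.12) = -11,578 J = -11.6 kJ/mol.

-11.6 kJ/mol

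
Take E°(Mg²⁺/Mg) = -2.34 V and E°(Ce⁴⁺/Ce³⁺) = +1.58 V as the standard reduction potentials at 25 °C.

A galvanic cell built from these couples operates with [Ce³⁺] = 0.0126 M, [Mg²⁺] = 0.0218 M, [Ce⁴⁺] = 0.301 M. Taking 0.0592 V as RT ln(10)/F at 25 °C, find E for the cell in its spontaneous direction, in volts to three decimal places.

Ce⁴⁺/Ce³⁺ is the cathode (higher E°), Mg²⁺/Mg the anode: E°cell = +1.58 − (-2.34) = +3.92 V, n = 2.
Overall: 2 Ce⁴⁺(aq) + Mg(s) → 2 Ce³⁺(aq) + Mg²⁺(aq)
Q = [Ce³⁺]^2·[Mg²⁺] / ([Ce⁴⁺]^2); log Q = -4.418.
E = E° − (0.0592/n) log Q = +3.92 − (0.0592/2)(-4.418) = +4.051 V.

+4.051 V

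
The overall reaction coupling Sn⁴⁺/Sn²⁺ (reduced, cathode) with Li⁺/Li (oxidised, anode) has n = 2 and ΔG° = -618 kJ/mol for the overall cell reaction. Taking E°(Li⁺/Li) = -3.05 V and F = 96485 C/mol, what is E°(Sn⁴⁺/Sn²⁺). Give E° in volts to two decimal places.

E°cell = −ΔG°/(nF) = −(-618×10³)/((2)(96485)) = +3.203 V.
Since Sn⁴⁺/Sn²⁺ is the cathode and Li⁺/Li the anode, E°cell = E°(Sn⁴⁺/Sn²⁺) − E°(Li⁺/Li).
So E°(Sn⁴⁺/Sn²⁺) = E°cell + E°(Li⁺/Li) = +3.203 + (-3.05) = +0.15 V.

+0.15 V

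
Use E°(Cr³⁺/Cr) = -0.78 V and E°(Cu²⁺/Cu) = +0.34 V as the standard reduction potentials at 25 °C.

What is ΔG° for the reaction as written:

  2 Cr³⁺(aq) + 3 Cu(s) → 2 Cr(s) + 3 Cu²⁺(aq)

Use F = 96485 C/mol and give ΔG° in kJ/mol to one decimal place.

As written, Cr³⁺/Cr is reduced (cathode) and Cu²⁺/Cu is oxidised (anode), so E°cell = (-0.78) − (+0.34) = -1.12 V.
Balancing electrons gives n = 6.
ΔG° = −nFE° = −(6)(96485)(-1.12) = 648,379 J = +648.4 kJ/mol.

+648.4 kJ/mol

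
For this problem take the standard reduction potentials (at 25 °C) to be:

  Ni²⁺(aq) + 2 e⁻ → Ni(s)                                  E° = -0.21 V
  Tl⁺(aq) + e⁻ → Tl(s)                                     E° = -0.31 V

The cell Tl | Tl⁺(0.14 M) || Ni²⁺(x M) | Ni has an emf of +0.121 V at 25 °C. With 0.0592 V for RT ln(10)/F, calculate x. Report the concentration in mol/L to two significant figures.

0.10 M

Ni²⁺/Ni is the cathode, Tl⁺/Tl the anode: E°cell = +0.10 V, n = 2.
Overall reaction: Ni²⁺(aq) + 2 Tl(s) → Ni(s) + 2 Tl⁺(aq); Q = [Tl⁺]^2/[Ni²⁺]^1.
From E = E° − (0.0592/n) log Q: log Q = (E° − E)·n/0.0592 = (+0.10 − (+0.121))·2/0.0592 = -0.7095.
So 1·log[Ni²⁺] = 2·log(0.14) − log Q = -1.7077 − (-0.7095) = -0.9982; [Ni²⁺] = 10^(-0.9982) ≈ 0.10 M.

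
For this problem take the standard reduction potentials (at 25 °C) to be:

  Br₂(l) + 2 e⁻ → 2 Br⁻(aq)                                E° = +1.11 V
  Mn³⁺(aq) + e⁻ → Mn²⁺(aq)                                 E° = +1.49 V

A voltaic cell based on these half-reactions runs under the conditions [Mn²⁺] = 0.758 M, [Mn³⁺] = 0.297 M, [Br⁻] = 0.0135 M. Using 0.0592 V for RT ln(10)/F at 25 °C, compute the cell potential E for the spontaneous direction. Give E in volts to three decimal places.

Mn³⁺/Mn²⁺ is the cathode (higher E°), Br₂/Br⁻ the anode: E°cell = +1.49 − (+1.11) = +0.38 V, n = 2.
Overall: 2 Mn³⁺(aq) + 2 Br⁻(aq) → 2 Mn²⁺(aq) + Br₂(l)
Q = [Mn²⁺]^2 / ([Mn³⁺]^2·[Br⁻]^2); log Q = 4.553.
E = E° − (0.0592/n) log Q = +0.38 − (0.0592/2)(4.553) = +0.245 V.

+0.245 V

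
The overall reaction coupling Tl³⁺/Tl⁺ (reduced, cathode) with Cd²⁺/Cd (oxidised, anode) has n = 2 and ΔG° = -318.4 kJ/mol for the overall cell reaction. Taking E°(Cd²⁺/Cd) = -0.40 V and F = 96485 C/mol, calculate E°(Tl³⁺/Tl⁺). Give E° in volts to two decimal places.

+1.25 V

E°cell = −ΔG°/(nF) = −(-318.4×10³)/((2)(96485)) = +1.650 V.
Since Tl³⁺/Tl⁺ is the cathode and Cd²⁺/Cd the anode, E°cell = E°(Tl³⁺/Tl⁺) − E°(Cd²⁺/Cd).
So E°(Tl³⁺/Tl⁺) = E°cell + E°(Cd²⁺/Cd) = +1.650 + (-0.40) = +1.25 V.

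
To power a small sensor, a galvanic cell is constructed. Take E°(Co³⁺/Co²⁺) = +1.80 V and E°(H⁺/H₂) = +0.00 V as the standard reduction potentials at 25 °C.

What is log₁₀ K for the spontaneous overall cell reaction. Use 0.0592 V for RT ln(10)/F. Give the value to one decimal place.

Cathode: Co³⁺/Co²⁺; anode: H⁺/H₂. E°cell = +1.80 V, n = 2.
log K = nE°cell / 0.0592 = (2)(+1.80) / 0.0592 = 60.8.

60.8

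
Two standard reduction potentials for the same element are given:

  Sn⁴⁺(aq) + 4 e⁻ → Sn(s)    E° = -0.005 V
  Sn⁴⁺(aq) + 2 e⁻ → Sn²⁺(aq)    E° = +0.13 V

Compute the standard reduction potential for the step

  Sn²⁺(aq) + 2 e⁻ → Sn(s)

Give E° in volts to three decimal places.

Sequential free energies add, so n₃E°₃ = n₁E°₁ + n₂E°₂.
With n₃ = 4, and the known step contributing 2×(+0.13) V, the unknown satisfies 2·E° = 4×(-0.005) − 2×(+0.13) = -0.280.
E° = -0.280 / 2 = -0.140 V.

-0.140 V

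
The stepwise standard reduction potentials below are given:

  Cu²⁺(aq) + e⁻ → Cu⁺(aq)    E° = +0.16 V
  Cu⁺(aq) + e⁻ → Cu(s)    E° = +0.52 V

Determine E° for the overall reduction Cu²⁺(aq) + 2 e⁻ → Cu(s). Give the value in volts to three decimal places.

Adding the free-energy changes (−nFE°) of the two steps gives −n₃FE°₃ = −n₁FE°₁ − n₂FE°₂.
E°₃ = (1×+0.16 + 1×+0.52) / 2 = (+0.680) / 2 = +0.340 V.

+0.340 V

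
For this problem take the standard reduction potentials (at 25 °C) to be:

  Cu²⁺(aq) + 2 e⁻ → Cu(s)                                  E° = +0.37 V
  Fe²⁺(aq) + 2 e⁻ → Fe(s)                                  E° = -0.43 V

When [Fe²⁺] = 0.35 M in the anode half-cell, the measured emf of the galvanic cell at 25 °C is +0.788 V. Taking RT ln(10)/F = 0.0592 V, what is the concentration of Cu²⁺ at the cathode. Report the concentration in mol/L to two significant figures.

Cu²⁺/Cu is the cathode, Fe²⁺/Fe the anode: E°cell = +0.80 V, n = 2.
Overall reaction: Cu²⁺(aq) + Fe(s) → Cu(s) + Fe²⁺(aq); Q = [Fe²⁺]^1/[Cu²⁺]^1.
From E = E° − (0.0592/n) log Q: log Q = (E° − E)·n/0.0592 = (+0.80 − (+0.788))·2/0.0592 = 0.4054.
So 1·log[Cu²⁺] = 1·log(0.35) − log Q = -0.4559 − (0.4054) = -0.8613; [Cu²⁺] = 10^(-0.8613) ≈ 0.14 M.

0.14 M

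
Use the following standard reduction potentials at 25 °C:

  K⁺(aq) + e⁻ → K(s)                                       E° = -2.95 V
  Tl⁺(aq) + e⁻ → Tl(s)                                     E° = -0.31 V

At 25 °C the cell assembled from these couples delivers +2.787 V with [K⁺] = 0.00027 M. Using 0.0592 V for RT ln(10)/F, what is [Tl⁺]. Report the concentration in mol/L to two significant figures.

Tl⁺/Tl is the cathode, K⁺/K the anode: E°cell = +2.64 V, n = 1.
Overall reaction: Tl⁺(aq) + K(s) → Tl(s) + K⁺(aq); Q = [K⁺]^1/[Tl⁺]^1.
From E = E° − (0.0592/n) log Q: log Q = (E° − E)·n/0.0592 = (+2.64 − (+2.787))·1/0.0592 = -2.4831.
So 1·log[Tl⁺] = 1·log(0.00027) − log Q = -3.5686 − (-2.4831) = -1.0855; [Tl⁺] = 10^(-1.0855) ≈ 0.082 M.

0.082 M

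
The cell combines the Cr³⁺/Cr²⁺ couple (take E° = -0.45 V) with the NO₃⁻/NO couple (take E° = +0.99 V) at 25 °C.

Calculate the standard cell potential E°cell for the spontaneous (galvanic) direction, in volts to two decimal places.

The NO₃⁻/NO couple has the higher reduction potential, so it is the cathode; Cr³⁺/Cr²⁺ is oxidised at the anode.
E°cell = E°(cathode) − E°(anode) = (+0.99) − (-0.45) = +1.44 V.

+1.44 V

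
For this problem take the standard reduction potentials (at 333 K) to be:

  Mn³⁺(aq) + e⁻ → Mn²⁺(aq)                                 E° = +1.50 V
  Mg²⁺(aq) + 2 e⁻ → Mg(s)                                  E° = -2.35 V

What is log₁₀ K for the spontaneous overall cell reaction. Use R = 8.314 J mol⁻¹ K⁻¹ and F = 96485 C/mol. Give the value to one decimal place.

Cathode: Mn³⁺/Mn²⁺; anode: Mg²⁺/Mg. E°cell = (+1.50) − (-2.35) = +3.85 V, with n = 2.
ΔG° = −nFE° = −RT ln K, so ln K = nFE°/(RT) = (2)(96485)(+3.85) / ((8.314)(333)) = 268.347.
log₁₀ K = 268.347 / ln 10 = 116.5.

116.5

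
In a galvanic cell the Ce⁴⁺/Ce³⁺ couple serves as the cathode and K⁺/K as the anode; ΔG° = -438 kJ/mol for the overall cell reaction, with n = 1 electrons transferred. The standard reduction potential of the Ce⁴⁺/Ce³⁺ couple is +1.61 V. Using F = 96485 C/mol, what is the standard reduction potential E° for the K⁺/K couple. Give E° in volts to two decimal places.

-2.93 V

E°cell = −ΔG°/(nF) = −(-438×10³)/((1)(96485)) = +4.540 V.
Since Ce⁴⁺/Ce³⁺ is the cathode and K⁺/K the anode, E°cell = E°(Ce⁴⁺/Ce³⁺) − E°(K⁺/K).
So E°(K⁺/K) = E°(Ce⁴⁺/Ce³⁺) − E°cell = (+1.61) − (+4.540) = -2.93 V.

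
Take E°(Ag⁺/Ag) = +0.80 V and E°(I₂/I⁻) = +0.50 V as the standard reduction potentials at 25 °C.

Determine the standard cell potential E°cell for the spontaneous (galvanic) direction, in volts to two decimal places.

The Ag⁺/Ag couple has the higher reduction potential, so it is the cathode; I₂/I⁻ is oxidised at the anode.
E°cell = E°(cathode) − E°(anode) = (+0.80) − (+0.50) = +0.30 V.
Since E°cell > 0, the reaction is spontaneous under standard conditions.

+0.30 V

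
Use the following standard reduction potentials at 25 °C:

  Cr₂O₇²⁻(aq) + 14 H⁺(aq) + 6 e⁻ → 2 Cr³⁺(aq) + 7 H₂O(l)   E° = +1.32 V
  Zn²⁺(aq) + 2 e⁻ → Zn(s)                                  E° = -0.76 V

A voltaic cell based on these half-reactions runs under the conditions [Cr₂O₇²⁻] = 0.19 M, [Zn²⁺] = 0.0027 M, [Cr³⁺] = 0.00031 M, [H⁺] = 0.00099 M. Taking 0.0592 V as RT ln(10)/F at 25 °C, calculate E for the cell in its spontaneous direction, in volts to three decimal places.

Cr₂O₇²⁻/Cr³⁺ is the cathode (higher E°), Zn²⁺/Zn the anode: E°cell = +1.32 − (-0.76) = +2.08 V, n = 6.
Overall: Cr₂O₇²⁻(aq) + 14 H⁺(aq) + 3 Zn(s) → 2 Cr³⁺(aq) + 7 H₂O(l) + 3 Zn²⁺(aq)
Q = [Cr³⁺]^2·[Zn²⁺]^3 / ([Cr₂O₇²⁻]·[H⁺]^14); log Q = 28.059.
E = E° − (0.0592/n) log Q = +2.08 − (0.0592/6)(28.059) = +1.803 V.

+1.803 V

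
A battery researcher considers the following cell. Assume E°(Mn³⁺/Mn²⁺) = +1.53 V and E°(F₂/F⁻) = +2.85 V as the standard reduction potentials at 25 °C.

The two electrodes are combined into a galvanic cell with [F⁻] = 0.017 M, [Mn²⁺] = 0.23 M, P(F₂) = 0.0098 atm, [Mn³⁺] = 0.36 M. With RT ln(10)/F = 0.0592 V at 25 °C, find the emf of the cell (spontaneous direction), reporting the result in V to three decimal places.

+1.354 V

F₂/F⁻ is the cathode (higher E°), Mn³⁺/Mn²⁺ the anode: E°cell = +2.85 − (+1.53) = +1.32 V, n = 2.
Overall: F₂(g) + 2 Mn²⁺(aq) → 2 F⁻(aq) + 2 Mn³⁺(aq)
Q = [F⁻]^2·[Mn³⁺]^2 / (P(F₂)·[Mn²⁺]^2); log Q = -1.141.
E = E° − (0.0592/n) log Q = +1.32 − (0.0592/2)(-1.141) = +1.354 V.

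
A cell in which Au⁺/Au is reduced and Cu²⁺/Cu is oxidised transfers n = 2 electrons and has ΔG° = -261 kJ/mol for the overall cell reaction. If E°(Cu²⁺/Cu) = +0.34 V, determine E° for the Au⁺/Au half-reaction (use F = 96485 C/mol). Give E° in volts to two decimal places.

+1.69 V

E°cell = −ΔG°/(nF) = −(-261×10³)/((2)(96485)) = +1.353 V.
Since Au⁺/Au is the cathode and Cu²⁺/Cu the anode, E°cell = E°(Au⁺/Au) − E°(Cu²⁺/Cu).
So E°(Au⁺/Au) = E°cell + E°(Cu²⁺/Cu) = +1.353 + (+0.34) = +1.69 V.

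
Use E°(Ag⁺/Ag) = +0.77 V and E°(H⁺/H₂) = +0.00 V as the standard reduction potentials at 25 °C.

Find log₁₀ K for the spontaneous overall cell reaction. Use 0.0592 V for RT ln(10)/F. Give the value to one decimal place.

26.0

Cathode: Ag⁺/Ag; anode: H⁺/H₂. E°cell = +0.77 V, n = 2.
log K = nE°cell / 0.0592 = (2)(+0.77) / 0.0592 = 26.0.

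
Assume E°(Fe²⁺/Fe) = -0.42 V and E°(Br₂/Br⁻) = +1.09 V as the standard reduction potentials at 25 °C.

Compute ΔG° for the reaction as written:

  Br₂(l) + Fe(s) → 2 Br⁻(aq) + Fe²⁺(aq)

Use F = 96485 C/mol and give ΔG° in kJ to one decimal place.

-291.4 kJ

As written, Br₂/Br⁻ is reduced (cathode) and Fe²⁺/Fe is oxidised (anode), so E°cell = (+1.09) − (-0.42) = +1.51 V.
Balancing electrons gives n = 2.
ΔG° = −nFE° = −(2)(96485)(+1.51) = -291,385 J = -291.4 kJ.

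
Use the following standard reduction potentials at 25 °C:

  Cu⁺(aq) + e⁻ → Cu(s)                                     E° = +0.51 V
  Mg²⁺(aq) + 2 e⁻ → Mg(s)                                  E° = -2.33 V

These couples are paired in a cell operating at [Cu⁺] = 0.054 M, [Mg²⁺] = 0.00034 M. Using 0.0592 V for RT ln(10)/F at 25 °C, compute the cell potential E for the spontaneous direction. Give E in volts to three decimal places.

+2.868 V

Cu⁺/Cu is the cathode (higher E°), Mg²⁺/Mg the anode: E°cell = +0.51 − (-2.33) = +2.84 V, n = 2.
Overall: 2 Cu⁺(aq) + Mg(s) → 2 Cu(s) + Mg²⁺(aq)
Q = [Mg²⁺] / ([Cu⁺]^2); log Q = -0.933.
E = E° − (0.0592/n) log Q = +2.84 − (0.0592/2)(-0.933) = +2.868 V.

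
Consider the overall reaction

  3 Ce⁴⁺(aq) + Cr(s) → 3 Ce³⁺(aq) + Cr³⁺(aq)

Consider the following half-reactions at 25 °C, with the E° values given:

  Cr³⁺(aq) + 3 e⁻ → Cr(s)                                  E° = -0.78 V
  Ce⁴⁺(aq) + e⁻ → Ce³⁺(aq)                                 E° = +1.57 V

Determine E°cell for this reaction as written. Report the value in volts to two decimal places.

+2.35 V

The Ce⁴⁺/Ce³⁺ couple has the higher reduction potential, so it is the cathode; Cr³⁺/Cr is oxidised at the anode.
E°cell = E°(cathode) − E°(anode) = (+1.57) − (-0.78) = +2.35 V.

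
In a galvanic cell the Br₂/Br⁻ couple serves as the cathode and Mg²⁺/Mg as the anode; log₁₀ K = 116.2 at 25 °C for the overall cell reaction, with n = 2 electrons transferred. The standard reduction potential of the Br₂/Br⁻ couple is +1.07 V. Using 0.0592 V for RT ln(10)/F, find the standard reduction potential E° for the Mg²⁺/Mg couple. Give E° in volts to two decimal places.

-2.37 V

E°cell = (0.0592/n)·log K = (0.0592/2)(116.2) = +3.440 V.
Since Br₂/Br⁻ is the cathode and Mg²⁺/Mg the anode, E°cell = E°(Br₂/Br⁻) − E°(Mg²⁺/Mg).
So E°(Mg²⁺/Mg) = E°(Br₂/Br⁻) − E°cell = (+1.07) − (+3.440) = -2.37 V.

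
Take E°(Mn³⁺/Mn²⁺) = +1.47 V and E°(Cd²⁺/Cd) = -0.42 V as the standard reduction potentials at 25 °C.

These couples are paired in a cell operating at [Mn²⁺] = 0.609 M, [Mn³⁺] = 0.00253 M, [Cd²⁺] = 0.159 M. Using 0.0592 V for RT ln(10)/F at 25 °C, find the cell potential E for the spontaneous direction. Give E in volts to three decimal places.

Mn³⁺/Mn²⁺ is the cathode (higher E°), Cd²⁺/Cd the anode: E°cell = +1.47 − (-0.42) = +1.89 V, n = 2.
Overall: 2 Mn³⁺(aq) + Cd(s) → 2 Mn²⁺(aq) + Cd²⁺(aq)
Q = [Mn²⁺]^2·[Cd²⁺] / ([Mn³⁺]^2); log Q = 3.964.
E = E° − (0.0592/n) log Q = +1.89 − (0.0592/2)(3.964) = +1.773 V.

+1.773 V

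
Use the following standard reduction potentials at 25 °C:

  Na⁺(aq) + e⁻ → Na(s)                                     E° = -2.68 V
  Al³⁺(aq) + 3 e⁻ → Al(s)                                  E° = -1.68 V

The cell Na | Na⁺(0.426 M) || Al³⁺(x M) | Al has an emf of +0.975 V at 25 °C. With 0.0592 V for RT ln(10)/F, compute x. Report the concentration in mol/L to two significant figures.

0.0042 M

Al³⁺/Al is the cathode, Na⁺/Na the anode: E°cell = +1.00 V, n = 3.
Overall reaction: Al³⁺(aq) + 3 Na(s) → Al(s) + 3 Na⁺(aq); Q = [Na⁺]^3/[Al³⁺]^1.
From E = E° − (0.0592/n) log Q: log Q = (E° − E)·n/0.0592 = (+1.00 − (+0.975))·3/0.0592 = 1.2669.
So 1·log[Al³⁺] = 3·log(0.426) − log Q = -1.1118 − (1.2669) = -2.3787; [Al³⁺] = 10^(-2.3787) ≈ 0.0042 M.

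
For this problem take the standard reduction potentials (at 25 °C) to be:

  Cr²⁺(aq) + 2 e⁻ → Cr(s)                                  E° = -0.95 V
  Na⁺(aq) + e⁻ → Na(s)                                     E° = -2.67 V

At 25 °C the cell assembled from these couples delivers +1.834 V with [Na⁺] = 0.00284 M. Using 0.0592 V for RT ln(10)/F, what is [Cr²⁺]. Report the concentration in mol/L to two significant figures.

0.057 M

Cr²⁺/Cr is the cathode, Na⁺/Na the anode: E°cell = +1.72 V, n = 2.
Overall reaction: Cr²⁺(aq) + 2 Na(s) → Cr(s) + 2 Na⁺(aq); Q = [Na⁺]^2/[Cr²⁺]^1.
From E = E° − (0.0592/n) log Q: log Q = (E° − E)·n/0.0592 = (+1.72 − (+1.834))·2/0.0592 = -3.8514.
So 1·log[Cr²⁺] = 2·log(0.00284) − log Q = -5.0934 − (-3.8514) = -1.2420; [Cr²⁺] = 10^(-1.2420) ≈ 0.057 M.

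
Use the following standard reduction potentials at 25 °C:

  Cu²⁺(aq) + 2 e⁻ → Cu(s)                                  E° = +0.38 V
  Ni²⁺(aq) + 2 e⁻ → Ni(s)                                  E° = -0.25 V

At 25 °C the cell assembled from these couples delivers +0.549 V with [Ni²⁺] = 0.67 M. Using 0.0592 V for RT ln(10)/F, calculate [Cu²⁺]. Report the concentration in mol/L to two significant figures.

0.0012 M

Cu²⁺/Cu is the cathode, Ni²⁺/Ni the anode: E°cell = +0.63 V, n = 2.
Overall reaction: Cu²⁺(aq) + Ni(s) → Cu(s) + Ni²⁺(aq); Q = [Ni²⁺]^1/[Cu²⁺]^1.
From E = E° − (0.0592/n) log Q: log Q = (E° − E)·n/0.0592 = (+0.63 − (+0.549))·2/0.0592 = 2.7365.
So 1·log[Cu²⁺] = 1·log(0.67) − log Q = -0.1739 − (2.7365) = -2.9104; [Cu²⁺] = 10^(-2.9104) ≈ 0.0012 M.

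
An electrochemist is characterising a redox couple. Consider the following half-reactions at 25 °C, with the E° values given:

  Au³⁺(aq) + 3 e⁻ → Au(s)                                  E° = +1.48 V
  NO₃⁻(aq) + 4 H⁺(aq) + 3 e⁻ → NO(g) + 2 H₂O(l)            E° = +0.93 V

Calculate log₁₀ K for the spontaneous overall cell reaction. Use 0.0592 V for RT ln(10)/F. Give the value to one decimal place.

27.9

Cathode: Au³⁺/Au; anode: NO₃⁻/NO. E°cell = +0.55 V, n = 3.
log K = nE°cell / 0.0592 = (3)(+0.55) / 0.0592 = 27.9.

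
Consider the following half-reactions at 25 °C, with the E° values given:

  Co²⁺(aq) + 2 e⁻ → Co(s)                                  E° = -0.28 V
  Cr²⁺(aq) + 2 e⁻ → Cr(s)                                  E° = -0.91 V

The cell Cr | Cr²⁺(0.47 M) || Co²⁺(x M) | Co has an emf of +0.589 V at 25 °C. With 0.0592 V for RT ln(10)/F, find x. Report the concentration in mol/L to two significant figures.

Co²⁺/Co is the cathode, Cr²⁺/Cr the anode: E°cell = +0.63 V, n = 2.
Overall reaction: Co²⁺(aq) + Cr(s) → Co(s) + Cr²⁺(aq); Q = [Cr²⁺]^1/[Co²⁺]^1.
From E = E° − (0.0592/n) log Q: log Q = (E° − E)·n/0.0592 = (+0.63 − (+0.589))·2/0.0592 = 1.3851.
So 1·log[Co²⁺] = 1·log(0.47) − log Q = -0.3279 − (1.3851) = -1.7130; [Co²⁺] = 10^(-1.7130) ≈ 0.019 M.

0.019 M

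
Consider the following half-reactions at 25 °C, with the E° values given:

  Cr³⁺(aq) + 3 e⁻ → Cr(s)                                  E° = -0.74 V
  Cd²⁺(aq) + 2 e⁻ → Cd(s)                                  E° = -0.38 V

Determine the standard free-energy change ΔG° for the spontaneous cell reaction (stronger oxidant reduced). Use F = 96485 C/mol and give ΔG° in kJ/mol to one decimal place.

Cd²⁺/Cd (E° = -0.38 V) is the cathode; Cr³⁺/Cr (E° = -0.74 V) is the anode, so E°cell = +0.36 V.
Balancing electrons gives n = 6 (lcm of 2 and 3).
ΔG° = −nFE° = −(6)(96485)(+0.36) = -208,408 J = -208.4 kJ/mol.

-208.4 kJ/mol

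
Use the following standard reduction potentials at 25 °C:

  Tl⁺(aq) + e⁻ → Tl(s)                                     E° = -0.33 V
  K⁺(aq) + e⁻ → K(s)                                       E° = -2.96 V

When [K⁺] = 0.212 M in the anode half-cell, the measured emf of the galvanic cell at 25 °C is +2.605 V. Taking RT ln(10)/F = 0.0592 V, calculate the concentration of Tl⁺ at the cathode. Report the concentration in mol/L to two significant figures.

Tl⁺/Tl is the cathode, K⁺/K the anode: E°cell = +2.63 V, n = 1.
Overall reaction: Tl⁺(aq) + K(s) → Tl(s) + K⁺(aq); Q = [K⁺]^1/[Tl⁺]^1.
From E = E° − (0.0592/n) log Q: log Q = (E° − E)·n/0.0592 = (+2.63 − (+2.605))·1/0.0592 = 0.4223.
So 1·log[Tl⁺] = 1·log(0.212) − log Q = -0.6737 − (0.4223) = -1.0960; [Tl⁺] = 10^(-1.0960) ≈ 0.080 M.

0.080 M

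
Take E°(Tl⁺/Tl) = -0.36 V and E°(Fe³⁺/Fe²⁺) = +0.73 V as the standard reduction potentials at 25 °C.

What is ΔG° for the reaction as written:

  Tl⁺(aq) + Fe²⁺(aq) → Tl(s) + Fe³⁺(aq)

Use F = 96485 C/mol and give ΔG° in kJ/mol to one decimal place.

As written, Tl⁺/Tl is reduced (cathode) and Fe³⁺/Fe²⁺ is oxidised (anode), so E°cell = (-0.36) − (+0.73) = -1.09 V.
Balancing electrons gives n = 1.
ΔG° = −nFE° = −(1)(96485)(-1.09) = 105,169 J = +105.2 kJ/mol.

+105.2 kJ/mol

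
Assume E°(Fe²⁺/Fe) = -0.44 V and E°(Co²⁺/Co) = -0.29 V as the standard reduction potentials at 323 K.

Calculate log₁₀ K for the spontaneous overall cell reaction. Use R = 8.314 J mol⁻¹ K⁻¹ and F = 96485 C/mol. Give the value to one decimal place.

4.7

Cathode: Co²⁺/Co; anode: Fe²⁺/Fe. E°cell = (-0.29) − (-0.44) = +0.15 V, with n = 2.
ΔG° = −nFE° = −RT ln K, so ln K = nFE°/(RT) = (2)(96485)(+0.15) / ((8.314)(323)) = 10.779.
log₁₀ K = 10.779 / ln 10 = 4.7.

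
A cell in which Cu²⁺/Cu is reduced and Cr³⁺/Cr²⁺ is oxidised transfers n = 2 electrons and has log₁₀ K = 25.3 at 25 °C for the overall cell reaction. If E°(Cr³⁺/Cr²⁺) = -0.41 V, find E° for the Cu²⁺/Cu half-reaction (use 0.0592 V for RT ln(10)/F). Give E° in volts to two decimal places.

+0.34 V

E°cell = (0.0592/n)·log K = (0.0592/2)(25.3) = +0.749 V.
Since Cu²⁺/Cu is the cathode and Cr³⁺/Cr²⁺ the anode, E°cell = E°(Cu²⁺/Cu) − E°(Cr³⁺/Cr²⁺).
So E°(Cu²⁺/Cu) = E°cell + E°(Cr³⁺/Cr²⁺) = +0.749 + (-0.41) = +0.34 V.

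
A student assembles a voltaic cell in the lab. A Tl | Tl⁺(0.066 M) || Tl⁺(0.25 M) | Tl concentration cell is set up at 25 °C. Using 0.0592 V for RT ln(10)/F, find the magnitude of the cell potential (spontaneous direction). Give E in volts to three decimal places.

For a concentration cell E°cell = 0. The 0.25 M side is the cathode (reduction is favoured where [Tl⁺] is higher).
With n = 1, E = −(0.0592/1) log([Tl⁺]ₐₙ/[Tl⁺]꜀ₐₜ) = −(0.0592/1) log(0.066/0.25) = −(0.0592/1)(-0.578) = +0.034 V.

+0.034 V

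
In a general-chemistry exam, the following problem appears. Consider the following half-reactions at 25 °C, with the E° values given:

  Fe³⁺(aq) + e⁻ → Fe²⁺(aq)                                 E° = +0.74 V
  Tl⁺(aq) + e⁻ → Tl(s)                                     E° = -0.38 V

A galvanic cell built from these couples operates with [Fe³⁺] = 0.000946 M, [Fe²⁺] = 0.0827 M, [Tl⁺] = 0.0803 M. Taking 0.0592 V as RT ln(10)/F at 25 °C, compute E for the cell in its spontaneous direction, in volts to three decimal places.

Fe³⁺/Fe²⁺ is the cathode (higher E°), Tl⁺/Tl the anode: E°cell = +0.74 − (-0.38) = +1.12 V, n = 1.
Overall: Fe³⁺(aq) + Tl(s) → Fe²⁺(aq) + Tl⁺(aq)
Q = [Fe²⁺]·[Tl⁺] / ([Fe³⁺]); log Q = 0.846.
E = E° − (0.0592/n) log Q = +1.12 − (0.0592/1)(0.846) = +1.070 V.

+1.070 V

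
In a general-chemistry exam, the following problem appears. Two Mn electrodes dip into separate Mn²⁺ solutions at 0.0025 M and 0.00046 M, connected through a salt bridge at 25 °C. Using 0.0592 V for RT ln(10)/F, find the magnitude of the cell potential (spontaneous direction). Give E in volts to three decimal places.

For a concentration cell E°cell = 0. The 0.0025 M side is the cathode (reduction is favoured where [Mn²⁺] is higher).
With n = 2, E = −(0.0592/2) log([Mn²⁺]ₐₙ/[Mn²⁺]꜀ₐₜ) = −(0.0592/2) log(0.00046/0.0025) = −(0.0592/2)(-0.735) = +0.022 V.

+0.022 V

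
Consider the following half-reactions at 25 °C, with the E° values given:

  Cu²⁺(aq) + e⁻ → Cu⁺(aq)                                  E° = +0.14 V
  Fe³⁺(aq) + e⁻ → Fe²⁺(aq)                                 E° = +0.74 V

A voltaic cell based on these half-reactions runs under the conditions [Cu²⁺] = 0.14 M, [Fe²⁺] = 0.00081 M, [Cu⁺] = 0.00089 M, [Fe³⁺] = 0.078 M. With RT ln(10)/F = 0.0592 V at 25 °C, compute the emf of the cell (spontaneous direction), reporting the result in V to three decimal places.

Fe³⁺/Fe²⁺ is the cathode (higher E°), Cu²⁺/Cu⁺ the anode: E°cell = +0.74 − (+0.14) = +0.60 V, n = 1.
Overall: Fe³⁺(aq) + Cu⁺(aq) → Fe²⁺(aq) + Cu²⁺(aq)
Q = [Fe²⁺]·[Cu²⁺] / ([Fe³⁺]·[Cu⁺]); log Q = 0.213.
E = E° − (0.0592/n) log Q = +0.60 − (0.0592/1)(0.213) = +0.587 V.

+0.587 V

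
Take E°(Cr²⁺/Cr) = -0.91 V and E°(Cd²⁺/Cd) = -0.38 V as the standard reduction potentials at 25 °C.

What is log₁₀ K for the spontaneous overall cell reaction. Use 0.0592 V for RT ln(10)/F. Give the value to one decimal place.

17.9

Cathode: Cd²⁺/Cd; anode: Cr²⁺/Cr. E°cell = +0.53 V, n = 2.
log K = nE°cell / 0.0592 = (2)(+0.53) / 0.0592 = 17.9.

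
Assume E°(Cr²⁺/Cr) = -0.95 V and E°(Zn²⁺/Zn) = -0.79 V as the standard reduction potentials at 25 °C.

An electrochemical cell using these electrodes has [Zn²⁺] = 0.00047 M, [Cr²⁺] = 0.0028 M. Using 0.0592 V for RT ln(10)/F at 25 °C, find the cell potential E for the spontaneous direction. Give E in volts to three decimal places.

Zn²⁺/Zn is the cathode (higher E°), Cr²⁺/Cr the anode: E°cell = -0.79 − (-0.95) = +0.16 V, n = 2.
Overall: Zn²⁺(aq) + Cr(s) → Zn(s) + Cr²⁺(aq)
Q = [Cr²⁺] / ([Zn²⁺]); log Q = 0.775.
E = E° − (0.0592/n) log Q = +0.16 − (0.0592/2)(0.775) = +0.137 V.

+0.137 V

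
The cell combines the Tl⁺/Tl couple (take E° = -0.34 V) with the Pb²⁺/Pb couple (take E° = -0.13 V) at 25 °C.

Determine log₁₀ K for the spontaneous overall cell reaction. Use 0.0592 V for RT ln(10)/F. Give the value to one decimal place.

7.1

Cathode: Pb²⁺/Pb; anode: Tl⁺/Tl. E°cell = +0.21 V, n = 2.
log K = nE°cell / 0.0592 = (2)(+0.21) / 0.0592 = 7.1.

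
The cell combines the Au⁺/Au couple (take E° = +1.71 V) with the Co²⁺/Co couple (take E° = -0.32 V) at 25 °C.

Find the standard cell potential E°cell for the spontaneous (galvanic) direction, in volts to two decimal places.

The Au⁺/Au couple has the higher reduction potential, so it is the cathode; Co²⁺/Co is oxidised at the anode.
E°cell = E°(cathode) − E°(anode) = (+1.71) − (-0.32) = +2.03 V.

+2.03 V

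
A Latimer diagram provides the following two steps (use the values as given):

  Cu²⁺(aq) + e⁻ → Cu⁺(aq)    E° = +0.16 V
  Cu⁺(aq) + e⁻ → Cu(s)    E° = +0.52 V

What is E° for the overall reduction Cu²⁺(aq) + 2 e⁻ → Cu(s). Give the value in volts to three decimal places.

+0.340 V

Standard free energies of sequential steps add: ΔG°₃ = ΔG°₁ + ΔG°₂, so n₃E°₃ = n₁E°₁ + n₂E°₂.
E°₃ = (1×+0.16 + 1×+0.52) / 2 = (+0.680) / 2 = +0.340 V.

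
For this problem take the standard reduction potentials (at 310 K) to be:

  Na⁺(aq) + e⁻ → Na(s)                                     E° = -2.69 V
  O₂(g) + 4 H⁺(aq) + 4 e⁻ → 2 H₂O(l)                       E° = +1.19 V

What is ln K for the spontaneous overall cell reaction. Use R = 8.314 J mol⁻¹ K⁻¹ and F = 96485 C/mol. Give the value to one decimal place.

Cathode: O₂/H₂O; anode: Na⁺/Na. E°cell = (+1.19) − (-2.69) = +3.88 V, with n = 4.
ΔG° = −nFE° = −RT ln K, so ln K = nFE°/(RT) = (4)(96485)(+3.88) / ((8.314)(310)) = 581.005.

581.0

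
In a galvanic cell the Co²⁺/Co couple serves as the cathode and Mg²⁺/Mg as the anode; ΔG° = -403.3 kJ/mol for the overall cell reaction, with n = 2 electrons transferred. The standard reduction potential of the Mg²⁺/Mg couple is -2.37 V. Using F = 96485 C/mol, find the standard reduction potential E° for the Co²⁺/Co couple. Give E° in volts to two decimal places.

-0.28 V

E°cell = −ΔG°/(nF) = −(-403.3×10³)/((2)(96485)) = +2.090 V.
Since Co²⁺/Co is the cathode and Mg²⁺/Mg the anode, E°cell = E°(Co²⁺/Co) − E°(Mg²⁺/Mg).
So E°(Co²⁺/Co) = E°cell + E°(Mg²⁺/Mg) = +2.090 + (-2.37) = -0.28 V.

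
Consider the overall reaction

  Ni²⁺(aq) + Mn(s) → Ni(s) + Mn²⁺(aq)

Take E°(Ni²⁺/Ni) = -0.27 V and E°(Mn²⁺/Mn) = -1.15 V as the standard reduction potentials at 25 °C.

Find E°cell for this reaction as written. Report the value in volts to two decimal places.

The Ni²⁺/Ni couple has the higher reduction potential, so it is the cathode; Mn²⁺/Mn is oxidised at the anode.
E°cell = E°(cathode) − E°(anode) = (-0.27) − (-1.15) = +0.88 V.

+0.88 V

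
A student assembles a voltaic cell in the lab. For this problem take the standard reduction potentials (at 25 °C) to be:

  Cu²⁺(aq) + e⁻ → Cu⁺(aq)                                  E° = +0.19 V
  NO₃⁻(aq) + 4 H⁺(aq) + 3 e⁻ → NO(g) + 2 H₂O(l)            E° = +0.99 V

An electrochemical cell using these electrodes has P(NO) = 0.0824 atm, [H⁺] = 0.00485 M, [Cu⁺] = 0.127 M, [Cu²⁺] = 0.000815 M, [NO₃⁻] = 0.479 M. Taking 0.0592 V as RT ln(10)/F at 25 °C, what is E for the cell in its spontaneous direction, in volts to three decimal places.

+0.762 V

NO₃⁻/NO is the cathode (higher E°), Cu²⁺/Cu⁺ the anode: E°cell = +0.99 − (+0.19) = +0.80 V, n = 3.
Overall: NO₃⁻(aq) + 4 H⁺(aq) + 3 Cu⁺(aq) → NO(g) + 2 H₂O(l) + 3 Cu²⁺(aq)
Q = P(NO)·[Cu²⁺]^3 / ([NO₃⁻]·[H⁺]^4·[Cu⁺]^3); log Q = 1.915.
E = E° − (0.0592/n) log Q = +0.80 − (0.0592/3)(1.915) = +0.762 V.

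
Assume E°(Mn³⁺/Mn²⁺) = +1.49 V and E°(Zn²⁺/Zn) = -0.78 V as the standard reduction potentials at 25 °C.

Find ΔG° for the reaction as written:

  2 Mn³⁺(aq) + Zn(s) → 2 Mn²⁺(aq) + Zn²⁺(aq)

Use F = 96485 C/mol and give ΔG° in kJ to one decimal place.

As written, Mn³⁺/Mn²⁺ is reduced (cathode) and Zn²⁺/Zn is oxidised (anode), so E°cell = (+1.49) − (-0.78) = +2.27 V.
Balancing electrons gives n = 2.
ΔG° = −nFE° = −(2)(96485)(+2.27) = -438,042 J = -438.0 kJ.

-438.0 kJ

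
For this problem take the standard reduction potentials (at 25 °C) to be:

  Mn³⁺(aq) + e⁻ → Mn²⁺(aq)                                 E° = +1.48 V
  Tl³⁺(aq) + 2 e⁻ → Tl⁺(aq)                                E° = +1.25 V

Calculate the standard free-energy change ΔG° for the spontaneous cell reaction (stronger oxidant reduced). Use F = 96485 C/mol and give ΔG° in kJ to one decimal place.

Mn³⁺/Mn²⁺ (E° = +1.48 V) is the cathode; Tl³⁺/Tl⁺ (E° = +1.25 V) is the anode, so E°cell = +0.23 V.
Balancing electrons gives n = 2 (lcm of 1 and 2).
ΔG° = −nFE° = −(2)(96485)(+0.23) = -44,383 J = -44.4 kJ.

-44.4 kJ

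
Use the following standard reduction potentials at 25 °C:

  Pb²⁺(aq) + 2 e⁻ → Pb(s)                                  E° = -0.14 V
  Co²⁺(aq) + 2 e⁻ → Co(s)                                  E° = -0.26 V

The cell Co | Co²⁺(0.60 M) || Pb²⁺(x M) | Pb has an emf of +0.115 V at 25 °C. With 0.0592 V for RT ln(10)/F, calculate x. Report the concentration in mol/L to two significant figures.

0.41 M

Pb²⁺/Pb is the cathode, Co²⁺/Co the anode: E°cell = +0.12 V, n = 2.
Overall reaction: Pb²⁺(aq) + Co(s) → Pb(s) + Co²⁺(aq); Q = [Co²⁺]^1/[Pb²⁺]^1.
From E = E° − (0.0592/n) log Q: log Q = (E° − E)·n/0.0592 = (+0.12 − (+0.115))·2/0.0592 = 0.1689.
So 1·log[Pb²⁺] = 1·log(0.6) − log Q = -0.2218 − (0.1689) = -0.3907; [Pb²⁺] = 10^(-0.3907) ≈ 0.41 M.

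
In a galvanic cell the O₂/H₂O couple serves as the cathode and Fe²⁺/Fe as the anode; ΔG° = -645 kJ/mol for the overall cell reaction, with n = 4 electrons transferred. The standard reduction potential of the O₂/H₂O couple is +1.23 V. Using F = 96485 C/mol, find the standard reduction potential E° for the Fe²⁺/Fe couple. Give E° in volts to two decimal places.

-0.44 V

E°cell = −ΔG°/(nF) = −(-645×10³)/((4)(96485)) = +1.671 V.
Since O₂/H₂O is the cathode and Fe²⁺/Fe the anode, E°cell = E°(O₂/H₂O) − E°(Fe²⁺/Fe).
So E°(Fe²⁺/Fe) = E°(O₂/H₂O) − E°cell = (+1.23) − (+1.671) = -0.44 V.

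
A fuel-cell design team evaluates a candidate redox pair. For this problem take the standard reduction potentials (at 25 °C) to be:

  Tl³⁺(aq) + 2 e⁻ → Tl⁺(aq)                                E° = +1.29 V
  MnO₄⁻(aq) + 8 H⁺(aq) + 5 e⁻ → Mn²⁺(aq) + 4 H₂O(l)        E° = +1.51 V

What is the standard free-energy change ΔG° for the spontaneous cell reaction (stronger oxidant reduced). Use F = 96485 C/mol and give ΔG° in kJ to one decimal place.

MnO₄⁻/Mn²⁺ (E° = +1.51 V) is the cathode; Tl³⁺/Tl⁺ (E° = +1.29 V) is the anode, so E°cell = +0.22 V.
Balancing electrons gives n = 10 (lcm of 5 and 2).
ΔG° = −nFE° = −(10)(96485)(+0.22) = -212,267 J = -212.3 kJ.

-212.3 kJ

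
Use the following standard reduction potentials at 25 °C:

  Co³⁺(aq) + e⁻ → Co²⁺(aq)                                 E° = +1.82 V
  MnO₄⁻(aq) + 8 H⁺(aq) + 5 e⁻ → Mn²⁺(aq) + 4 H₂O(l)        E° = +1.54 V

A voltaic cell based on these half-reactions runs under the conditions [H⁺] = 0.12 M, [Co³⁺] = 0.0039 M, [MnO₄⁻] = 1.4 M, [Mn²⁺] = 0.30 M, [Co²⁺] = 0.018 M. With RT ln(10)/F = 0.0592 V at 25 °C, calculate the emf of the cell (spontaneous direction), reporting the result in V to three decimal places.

Co³⁺/Co²⁺ is the cathode (higher E°), MnO₄⁻/Mn²⁺ the anode: E°cell = +1.82 − (+1.54) = +0.28 V, n = 5.
Overall: 5 Co³⁺(aq) + Mn²⁺(aq) + 4 H₂O(l) → 5 Co²⁺(aq) + MnO₄⁻(aq) + 8 H⁺(aq)
Q = [Co²⁺]^5·[MnO₄⁻]·[H⁺]^8 / ([Co³⁺]^5·[Mn²⁺]); log Q = -3.377.
E = E° − (0.0592/n) log Q = +0.28 − (0.0592/5)(-3.377) = +0.320 V.

+0.320 V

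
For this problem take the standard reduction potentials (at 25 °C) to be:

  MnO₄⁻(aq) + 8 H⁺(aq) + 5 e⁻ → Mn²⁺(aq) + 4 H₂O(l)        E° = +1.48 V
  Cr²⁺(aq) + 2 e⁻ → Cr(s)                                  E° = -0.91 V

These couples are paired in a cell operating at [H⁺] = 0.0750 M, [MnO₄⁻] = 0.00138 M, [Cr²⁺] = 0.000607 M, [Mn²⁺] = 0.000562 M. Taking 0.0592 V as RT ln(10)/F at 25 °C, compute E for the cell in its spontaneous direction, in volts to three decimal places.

+2.383 V

MnO₄⁻/Mn²⁺ is the cathode (higher E°), Cr²⁺/Cr the anode: E°cell = +1.48 − (-0.91) = +2.39 V, n = 10.
Overall: 2 MnO₄⁻(aq) + 16 H⁺(aq) + 5 Cr(s) → 2 Mn²⁺(aq) + 8 H₂O(l) + 5 Cr²⁺(aq)
Q = [Mn²⁺]^2·[Cr²⁺]^5 / ([MnO₄⁻]^2·[H⁺]^16); log Q = 1.135.
E = E° − (0.0592/n) log Q = +2.39 − (0.0592/10)(1.135) = +2.383 V.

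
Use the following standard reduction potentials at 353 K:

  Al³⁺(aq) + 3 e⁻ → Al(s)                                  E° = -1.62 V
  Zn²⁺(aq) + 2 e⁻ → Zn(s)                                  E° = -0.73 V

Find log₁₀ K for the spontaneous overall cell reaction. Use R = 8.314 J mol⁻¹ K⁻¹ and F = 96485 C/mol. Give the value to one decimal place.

76.2

Cathode: Zn²⁺/Zn; anode: Al³⁺/Al. E°cell = (-0.73) − (-1.62) = +0.89 V, with n = 6.
ΔG° = −nFE° = −RT ln K, so ln K = nFE°/(RT) = (6)(96485)(+0.89) / ((8.314)(353)) = 175.556.
log₁₀ K = 175.556 / ln 10 = 76.2.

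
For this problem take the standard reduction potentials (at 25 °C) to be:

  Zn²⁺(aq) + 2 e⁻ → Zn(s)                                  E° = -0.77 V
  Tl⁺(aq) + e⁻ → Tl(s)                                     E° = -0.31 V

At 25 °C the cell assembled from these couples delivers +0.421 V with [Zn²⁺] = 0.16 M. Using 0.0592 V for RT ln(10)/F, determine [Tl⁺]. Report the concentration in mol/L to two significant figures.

Tl⁺/Tl is the cathode, Zn²⁺/Zn the anode: E°cell = +0.46 V, n = 2.
Overall reaction: 2 Tl⁺(aq) + Zn(s) → 2 Tl(s) + Zn²⁺(aq); Q = [Zn²⁺]^1/[Tl⁺]^2.
From E = E° − (0.0592/n) log Q: log Q = (E° − E)·n/0.0592 = (+0.46 − (+0.421))·2/0.0592 = 1.3176.
So 2·log[Tl⁺] = 1·log(0.16) − log Q = -0.7959 − (1.3176) = -2.1135; log[Tl⁺] = -2.1135 / 2 = -1.0568; [Tl⁺] = 10^(-1.0568) ≈ 0.088 M.

0.088 M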